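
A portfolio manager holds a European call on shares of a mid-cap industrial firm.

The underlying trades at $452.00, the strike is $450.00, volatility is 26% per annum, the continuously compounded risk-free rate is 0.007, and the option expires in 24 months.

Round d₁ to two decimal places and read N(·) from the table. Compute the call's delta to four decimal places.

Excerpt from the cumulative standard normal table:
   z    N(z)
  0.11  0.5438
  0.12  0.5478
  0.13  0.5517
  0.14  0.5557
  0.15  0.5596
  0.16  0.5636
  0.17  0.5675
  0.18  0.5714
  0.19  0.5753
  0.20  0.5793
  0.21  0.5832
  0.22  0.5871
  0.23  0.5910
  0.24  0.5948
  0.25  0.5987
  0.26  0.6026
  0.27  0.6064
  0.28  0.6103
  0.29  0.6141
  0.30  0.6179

0.5910

σ√T = 0.26·√2 = 0.3677
d₁ = [ln(452/450) + (0.007 + ½·0.26²)·2] / (σ√T) = (0.0044 + 0.0816) / 0.3677 = 0.2340 ≈ 0.23
N(d₁) = N(0.23) = 0.5910
Δ_call = N(d₁) = 0.5910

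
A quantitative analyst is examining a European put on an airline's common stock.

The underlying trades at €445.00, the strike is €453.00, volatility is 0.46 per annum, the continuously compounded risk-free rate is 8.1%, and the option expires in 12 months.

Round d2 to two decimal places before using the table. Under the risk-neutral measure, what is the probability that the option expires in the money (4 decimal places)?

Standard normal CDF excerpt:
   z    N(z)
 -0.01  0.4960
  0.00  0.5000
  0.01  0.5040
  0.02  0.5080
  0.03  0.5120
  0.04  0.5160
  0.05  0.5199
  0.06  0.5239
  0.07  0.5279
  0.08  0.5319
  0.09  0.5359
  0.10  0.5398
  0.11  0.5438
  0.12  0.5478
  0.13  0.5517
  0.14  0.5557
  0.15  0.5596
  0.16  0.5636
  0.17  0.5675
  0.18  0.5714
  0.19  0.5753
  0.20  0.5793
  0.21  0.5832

σ√T = 0.46·√1 = 0.4600
d₁ = [ln(445/453) + (0.081 + 0.46²/2)·1] / 0.4600 = [-0.0178 + 0.1868] / 0.4600 = 0.3674 ≈ 0.37
d₂ = d₁ − σ√T = 0.3674 − 0.4600 = -0.0926 ≈ -0.09
Risk-neutral Pr[S_T < K] = N(−d₂) = N(0.09) = 0.5359

0.5359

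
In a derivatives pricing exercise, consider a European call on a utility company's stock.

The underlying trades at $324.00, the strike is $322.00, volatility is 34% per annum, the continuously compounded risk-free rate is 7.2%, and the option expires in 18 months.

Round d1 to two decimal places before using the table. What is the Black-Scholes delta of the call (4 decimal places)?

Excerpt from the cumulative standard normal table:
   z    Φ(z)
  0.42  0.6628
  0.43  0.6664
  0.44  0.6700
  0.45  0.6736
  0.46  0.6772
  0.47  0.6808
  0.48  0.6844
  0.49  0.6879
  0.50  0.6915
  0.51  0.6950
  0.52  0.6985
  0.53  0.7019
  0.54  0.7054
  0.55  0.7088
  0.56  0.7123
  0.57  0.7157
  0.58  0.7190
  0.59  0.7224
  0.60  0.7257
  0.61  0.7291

0.6844

σ√T = 0.34·√1.5 = 0.4164
d₁ = [ln(324/322) + (0.072 + 0.34²/2)·1.5] / 0.4164 = [0.0062 + 0.1947] / 0.4164 = 0.4824 ≈ 0.48
N(d₁) = N(0.48) = 0.6844
Δ_call = N(d₁) = 0.6844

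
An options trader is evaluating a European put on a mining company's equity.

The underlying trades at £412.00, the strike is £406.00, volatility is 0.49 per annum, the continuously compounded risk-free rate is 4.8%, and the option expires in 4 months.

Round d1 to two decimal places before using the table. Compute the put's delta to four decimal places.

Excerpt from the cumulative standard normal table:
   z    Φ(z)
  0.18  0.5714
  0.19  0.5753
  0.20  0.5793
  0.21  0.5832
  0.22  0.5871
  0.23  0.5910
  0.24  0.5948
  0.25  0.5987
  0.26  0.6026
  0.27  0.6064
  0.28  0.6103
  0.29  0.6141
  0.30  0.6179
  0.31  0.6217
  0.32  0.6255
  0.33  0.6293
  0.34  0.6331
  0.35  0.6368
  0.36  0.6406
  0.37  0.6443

T = 0.3333;  σ√T = 0.2829
ln(S/K) + (r + σ²/2)T = ln(412/406) + (0.048 + 0.49²/2)·0.3333 = 0.0147 + 0.0560 = 0.0707
d₁ = 0.0707 / 0.2829 = 0.2499 ≈ 0.25
N(d₁) = N(0.25) = 0.5987
Δ_put = N(d₁) − 1 = 0.5987 − 1 = -0.4013

-0.4013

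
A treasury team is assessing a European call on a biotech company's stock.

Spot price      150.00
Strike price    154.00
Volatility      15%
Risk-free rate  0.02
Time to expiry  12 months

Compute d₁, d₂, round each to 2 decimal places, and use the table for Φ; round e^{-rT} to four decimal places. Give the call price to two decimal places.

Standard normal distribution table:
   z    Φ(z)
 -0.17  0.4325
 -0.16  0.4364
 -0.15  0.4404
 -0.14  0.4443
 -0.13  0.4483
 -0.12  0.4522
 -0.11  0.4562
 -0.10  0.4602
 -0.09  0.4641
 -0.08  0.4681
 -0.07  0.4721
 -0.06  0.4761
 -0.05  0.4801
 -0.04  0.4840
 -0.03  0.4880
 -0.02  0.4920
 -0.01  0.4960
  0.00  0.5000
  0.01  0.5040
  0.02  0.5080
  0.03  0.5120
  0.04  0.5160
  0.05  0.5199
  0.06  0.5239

σ√T = 0.15 × 1.0000 = 0.1500
d₁ = [ln(150/154) + (0.02 + 0.15²/2)·1] / 0.1500 = [-0.0263 + 0.0312] / 0.1500 = 0.0329 ≈ 0.03
d₂ = d₁ − σ√T = 0.0329 − 0.1500 = -0.1171 ≈ -0.12
e^(−rT) = e^(−0.02·1) = 0.9802
N(d₁) = N(0.03) = 0.5120;  N(d₂) = N(-0.12) = 0.4522
C = 150·0.5120 − 154·0.9802·0.4522 = 76.8000 − 68.2600 = 8.5400

8.54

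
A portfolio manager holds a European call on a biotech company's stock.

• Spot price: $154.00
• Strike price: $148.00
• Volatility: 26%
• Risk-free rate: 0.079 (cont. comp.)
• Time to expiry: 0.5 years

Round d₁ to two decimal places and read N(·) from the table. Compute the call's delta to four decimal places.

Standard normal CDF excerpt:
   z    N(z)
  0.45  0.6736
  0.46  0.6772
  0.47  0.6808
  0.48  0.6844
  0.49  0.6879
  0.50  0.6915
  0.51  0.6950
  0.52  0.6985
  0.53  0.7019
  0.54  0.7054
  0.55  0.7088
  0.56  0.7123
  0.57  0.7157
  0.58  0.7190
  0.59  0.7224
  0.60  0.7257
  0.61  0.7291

T = 0.5;  σ√T = 0.1838
d₁ = [ln(154/148) + (0.079 + 0.26²/2)·0.5] / 0.1838 = [0.0397 + 0.0564] / 0.1838 = 0.5229 which rounds to 0.52
N(d₁) = N(0.52) = 0.6985
Δ_call = N(d₁) = 0.6985

0.6985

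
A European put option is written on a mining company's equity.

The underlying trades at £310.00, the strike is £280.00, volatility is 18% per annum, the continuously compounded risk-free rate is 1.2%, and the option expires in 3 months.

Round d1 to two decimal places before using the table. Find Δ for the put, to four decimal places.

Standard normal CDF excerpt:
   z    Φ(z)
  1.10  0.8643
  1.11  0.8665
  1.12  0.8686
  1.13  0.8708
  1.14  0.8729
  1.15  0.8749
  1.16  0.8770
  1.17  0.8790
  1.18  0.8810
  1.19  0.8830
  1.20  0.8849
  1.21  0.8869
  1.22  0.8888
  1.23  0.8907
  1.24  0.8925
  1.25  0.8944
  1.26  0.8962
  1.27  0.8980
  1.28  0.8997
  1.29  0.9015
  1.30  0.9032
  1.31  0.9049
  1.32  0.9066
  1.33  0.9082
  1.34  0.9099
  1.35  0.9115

-0.1131

σ√T = 0.18·√0.25 = 0.0900
d₁ = [ln(310/280) + (0.012 + 0.18²/2)·0.25] / 0.0900 = [0.1018 + 0.0070] / 0.0900 = 1.2093 ⇒ 1.21
N(d₁) = N(1.21) = 0.8869
Δ_put = N(d₁) − 1 = 0.8869 − 1 = -0.1131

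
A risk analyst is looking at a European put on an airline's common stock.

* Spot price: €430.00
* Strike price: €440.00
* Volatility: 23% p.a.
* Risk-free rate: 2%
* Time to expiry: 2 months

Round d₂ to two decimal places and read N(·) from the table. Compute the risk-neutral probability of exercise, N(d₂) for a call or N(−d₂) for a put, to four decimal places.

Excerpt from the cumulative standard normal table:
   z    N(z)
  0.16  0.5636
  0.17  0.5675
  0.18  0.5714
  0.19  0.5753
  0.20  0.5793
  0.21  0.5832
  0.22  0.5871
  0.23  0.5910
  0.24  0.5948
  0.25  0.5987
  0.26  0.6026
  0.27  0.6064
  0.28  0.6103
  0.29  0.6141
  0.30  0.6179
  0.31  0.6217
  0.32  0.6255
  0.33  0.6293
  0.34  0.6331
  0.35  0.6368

0.6026

σ√T = 0.23·√0.1667 = 0.0939
d₁ = [ln(430/440) + (0.02 + ½·0.23²)·0.1667] / (σ√T) = (-0.0230 + 0.0077) / 0.0939 = -0.1624 ≈ -0.16
d₂ = -0.1624 − 0.0939 = -0.2563 ≈ -0.26
Risk-neutral Pr[S_T < K] = N(−d₂) = N(0.26) = 0.6026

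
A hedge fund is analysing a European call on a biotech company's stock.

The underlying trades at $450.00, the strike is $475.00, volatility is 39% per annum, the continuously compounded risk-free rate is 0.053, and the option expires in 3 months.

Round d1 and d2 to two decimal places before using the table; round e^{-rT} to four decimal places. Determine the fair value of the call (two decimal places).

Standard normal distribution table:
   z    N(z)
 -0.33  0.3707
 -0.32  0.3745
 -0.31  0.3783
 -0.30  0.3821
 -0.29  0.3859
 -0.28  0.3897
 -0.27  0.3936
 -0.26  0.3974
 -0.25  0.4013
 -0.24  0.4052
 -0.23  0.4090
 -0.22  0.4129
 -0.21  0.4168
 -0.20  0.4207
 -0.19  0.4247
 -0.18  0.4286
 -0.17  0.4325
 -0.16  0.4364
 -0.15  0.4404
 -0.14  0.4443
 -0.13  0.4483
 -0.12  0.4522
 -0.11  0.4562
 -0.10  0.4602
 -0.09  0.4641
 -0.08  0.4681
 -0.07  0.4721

$27.97

T = 0.25;  σ√T = 0.1950
d₁ = [ln(450/475) + (0.053 + ½·0.39²)·0.25] / (σ√T) = (-0.0541 + 0.0323) / 0.1950 = -0.1118 ≈ -0.11
d₂ = -0.1118 − 0.1950 = -0.3068 ≈ -0.31
e^(−rT) = e^(−0.053·0.25) = 0.9868
N(d₁) = N(-0.11) = 0.4562;  N(d₂) = N(-0.31) = 0.3783
C = 450·0.4562 − 475·0.9868·0.3783 = 205.2900 − 177.3206 = 27.9694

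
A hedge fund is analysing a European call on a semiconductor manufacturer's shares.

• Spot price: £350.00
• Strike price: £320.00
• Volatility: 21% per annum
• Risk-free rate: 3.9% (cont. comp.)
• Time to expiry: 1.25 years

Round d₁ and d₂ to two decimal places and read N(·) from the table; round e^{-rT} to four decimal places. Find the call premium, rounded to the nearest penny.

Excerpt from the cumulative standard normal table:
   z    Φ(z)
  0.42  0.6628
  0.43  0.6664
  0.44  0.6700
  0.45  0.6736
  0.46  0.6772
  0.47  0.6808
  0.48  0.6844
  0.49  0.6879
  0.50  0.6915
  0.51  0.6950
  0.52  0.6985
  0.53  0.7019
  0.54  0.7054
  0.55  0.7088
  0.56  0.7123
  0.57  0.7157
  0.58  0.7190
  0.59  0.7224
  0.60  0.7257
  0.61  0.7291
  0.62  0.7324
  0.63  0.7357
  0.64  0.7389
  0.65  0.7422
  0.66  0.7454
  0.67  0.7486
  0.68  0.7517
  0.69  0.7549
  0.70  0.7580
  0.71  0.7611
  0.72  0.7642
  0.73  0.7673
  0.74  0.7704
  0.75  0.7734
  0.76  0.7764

£58.90

σ√T = 0.21 × 1.1180 = 0.2348
d₁ = [ln(350/320) + (0.039 + ½·0.21²)·1.25] / (σ√T) = (0.0896 + 0.0763) / 0.2348 = 0.7067 → 0.71
d₂ = 0.7067 − 0.2348 = 0.4719 → 0.47
exp(−rT) = exp(−0.039·1.25) = 0.9524
N(d₁) = N(0.71) = 0.7611;  N(d₂) = N(0.47) = 0.6808
C = 350·0.7611 − 320·0.9524·0.6808 = 266.3850 − 207.4861 = 58.8989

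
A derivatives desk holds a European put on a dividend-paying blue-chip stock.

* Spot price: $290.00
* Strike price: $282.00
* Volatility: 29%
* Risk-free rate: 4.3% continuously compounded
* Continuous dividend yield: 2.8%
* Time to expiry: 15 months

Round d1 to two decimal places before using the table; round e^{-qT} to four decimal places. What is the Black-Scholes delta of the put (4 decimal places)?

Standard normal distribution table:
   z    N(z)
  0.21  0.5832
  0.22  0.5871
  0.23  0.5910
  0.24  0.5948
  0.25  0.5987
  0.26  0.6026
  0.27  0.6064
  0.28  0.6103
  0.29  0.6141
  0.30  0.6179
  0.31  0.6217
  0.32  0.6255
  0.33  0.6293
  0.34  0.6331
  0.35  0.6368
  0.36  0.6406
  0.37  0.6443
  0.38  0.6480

-0.3653

T = 1.25;  σ√T = 0.3242
d₁ = [ln(290/282) + (0.043 − 0.028 + 0.29²/2)·1.25] / 0.3242 = [0.0280 + 0.0713] / 0.3242 = 0.3062 → 0.31
N(d₁) = N(0.31) = 0.6217
Δ_put = e^(−qT)·(N(d₁) − 1) = 0.9656·(0.6217 − 1) = -0.3653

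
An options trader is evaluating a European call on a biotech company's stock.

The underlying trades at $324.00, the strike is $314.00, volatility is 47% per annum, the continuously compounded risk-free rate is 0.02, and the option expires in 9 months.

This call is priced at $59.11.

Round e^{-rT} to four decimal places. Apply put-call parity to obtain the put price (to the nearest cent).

$44.43

exp(−rT) = exp(−0.02·0.75) = 0.9851
Put-call parity: C − P = S − K·e^(−rT) = 324 − 314·0.9851 = 324 − 309.3214 = 14.6786
P = C − (C − P) = 59.11 − (14.6786) = 44.4314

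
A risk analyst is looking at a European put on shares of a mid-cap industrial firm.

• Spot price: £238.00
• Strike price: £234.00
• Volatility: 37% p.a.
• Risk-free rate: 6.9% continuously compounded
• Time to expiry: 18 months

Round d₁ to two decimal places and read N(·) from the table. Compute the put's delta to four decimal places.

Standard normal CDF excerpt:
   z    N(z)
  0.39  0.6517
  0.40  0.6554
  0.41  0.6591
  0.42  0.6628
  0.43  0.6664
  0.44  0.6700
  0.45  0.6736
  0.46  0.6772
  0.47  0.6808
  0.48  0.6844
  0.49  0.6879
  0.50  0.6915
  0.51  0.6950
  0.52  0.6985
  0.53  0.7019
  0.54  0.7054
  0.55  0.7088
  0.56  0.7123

σ√T = 0.37·√1.5 = 0.4532
ln(S/K) + (r + σ²/2)T = ln(238/234) + (0.069 + 0.37²/2)·1.5 = 0.0169 + 0.2062 = 0.2231
d₁ = 0.2231 / 0.4532 = 0.4924 → 0.49
N(d₁) = N(0.49) = 0.6879
Δ_put = N(d₁) − 1 = 0.6879 − 1 = -0.3121

-0.3121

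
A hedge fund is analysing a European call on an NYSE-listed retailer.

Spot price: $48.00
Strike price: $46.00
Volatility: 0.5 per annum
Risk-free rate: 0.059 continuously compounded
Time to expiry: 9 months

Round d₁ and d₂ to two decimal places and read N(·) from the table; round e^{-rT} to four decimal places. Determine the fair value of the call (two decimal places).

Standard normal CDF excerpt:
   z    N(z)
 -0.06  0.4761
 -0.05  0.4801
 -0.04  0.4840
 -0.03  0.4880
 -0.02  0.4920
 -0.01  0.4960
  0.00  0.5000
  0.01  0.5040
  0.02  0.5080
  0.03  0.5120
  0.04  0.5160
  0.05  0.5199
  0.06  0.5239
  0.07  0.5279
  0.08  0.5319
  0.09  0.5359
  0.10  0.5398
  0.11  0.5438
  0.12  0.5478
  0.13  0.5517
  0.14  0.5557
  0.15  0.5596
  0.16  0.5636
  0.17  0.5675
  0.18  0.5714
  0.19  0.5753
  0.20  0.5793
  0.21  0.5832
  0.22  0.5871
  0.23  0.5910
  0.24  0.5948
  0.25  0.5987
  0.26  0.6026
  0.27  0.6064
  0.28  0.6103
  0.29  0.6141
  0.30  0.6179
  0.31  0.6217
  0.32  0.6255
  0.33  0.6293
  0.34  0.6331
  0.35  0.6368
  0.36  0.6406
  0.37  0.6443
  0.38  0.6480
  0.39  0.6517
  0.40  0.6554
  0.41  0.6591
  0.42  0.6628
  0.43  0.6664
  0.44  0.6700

$10.16

T = 0.75;  σ√T = 0.4330
d₁ = [ln(48/46) + (0.059 + 0.5²/2)·0.75] / 0.4330 = [0.0426 + 0.1380] / 0.4330 = 0.4170 ≈ 0.42
d₂ = d₁ − σ√T = 0.4170 − 0.4330 = -0.0160 ≈ -0.02
e^(−rT) = e^(−0.059·0.75) = 0.9567
C = 48·N(0.42) − 46·0.9567·N(-0.02) = 48·0.6628 − 46·0.9567·0.4920 = 31.8144 − 21.6520 = 10.1624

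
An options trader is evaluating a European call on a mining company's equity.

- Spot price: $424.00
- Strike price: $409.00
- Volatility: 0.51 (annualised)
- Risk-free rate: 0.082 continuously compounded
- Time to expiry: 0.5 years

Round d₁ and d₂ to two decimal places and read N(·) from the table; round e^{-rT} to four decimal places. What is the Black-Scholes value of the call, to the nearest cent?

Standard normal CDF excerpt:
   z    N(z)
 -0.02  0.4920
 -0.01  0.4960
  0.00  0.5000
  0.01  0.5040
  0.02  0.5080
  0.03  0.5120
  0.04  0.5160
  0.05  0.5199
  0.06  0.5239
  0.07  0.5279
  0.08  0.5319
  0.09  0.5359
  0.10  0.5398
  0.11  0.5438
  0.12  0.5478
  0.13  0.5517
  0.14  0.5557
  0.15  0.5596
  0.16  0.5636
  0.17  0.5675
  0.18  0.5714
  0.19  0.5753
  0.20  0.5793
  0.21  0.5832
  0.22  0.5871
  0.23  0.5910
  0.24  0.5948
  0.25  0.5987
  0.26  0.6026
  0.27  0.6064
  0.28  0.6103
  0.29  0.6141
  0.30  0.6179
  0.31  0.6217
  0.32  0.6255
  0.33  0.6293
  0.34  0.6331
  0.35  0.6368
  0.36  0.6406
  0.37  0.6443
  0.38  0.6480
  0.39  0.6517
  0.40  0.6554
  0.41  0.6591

$75.33

σ√T = 0.51 × 0.7071 = 0.3606
d₁ = [ln(424/409) + (0.082 + 0.51²/2)·0.5] / 0.3606 = [0.0360 + 0.1060] / 0.3606 = 0.3939 → 0.39
d₂ = d₁ − σ√T = 0.3939 − 0.3606 = 0.0333 → 0.03
exp(−rT) = exp(−0.082·0.5) = 0.9598
N(d₁) = N(0.39) = 0.6517;  N(d₂) = N(0.03) = 0.5120
C = 424·0.6517 − 409·0.9598·0.5120 = 276.3208 − 200.9898 = 75.3310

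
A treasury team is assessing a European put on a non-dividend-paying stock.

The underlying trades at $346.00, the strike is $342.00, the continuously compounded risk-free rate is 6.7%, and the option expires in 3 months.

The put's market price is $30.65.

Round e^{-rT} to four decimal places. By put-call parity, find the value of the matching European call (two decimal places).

$40.33

e^(−rT) = e^(−0.067·0.25) = 0.9834
Put-call parity: C − P = S − K·e^(−rT) = 346 − 342·0.9834 = 346 − 336.3228 = 9.6772
C = P + (C − P) = 30.65 + (9.6772) = 40.3272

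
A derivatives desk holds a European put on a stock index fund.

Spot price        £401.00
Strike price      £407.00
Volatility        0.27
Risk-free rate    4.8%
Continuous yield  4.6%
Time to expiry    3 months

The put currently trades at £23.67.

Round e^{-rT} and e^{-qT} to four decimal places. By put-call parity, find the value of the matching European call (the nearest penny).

£17.94

exp(−qT) = exp(−0.046·0.25) = 0.9886;  exp(−rT) = exp(−0.048·0.25) = 0.9881
Put-call parity: C − P = S·e^(−qT) − K·e^(−rT) = 401·0.9886 − 407·0.9881 = 396.4286 − 402.1567 = -5.7281
C = P + (C − P) = 23.67 + (-5.7281) = 17.9419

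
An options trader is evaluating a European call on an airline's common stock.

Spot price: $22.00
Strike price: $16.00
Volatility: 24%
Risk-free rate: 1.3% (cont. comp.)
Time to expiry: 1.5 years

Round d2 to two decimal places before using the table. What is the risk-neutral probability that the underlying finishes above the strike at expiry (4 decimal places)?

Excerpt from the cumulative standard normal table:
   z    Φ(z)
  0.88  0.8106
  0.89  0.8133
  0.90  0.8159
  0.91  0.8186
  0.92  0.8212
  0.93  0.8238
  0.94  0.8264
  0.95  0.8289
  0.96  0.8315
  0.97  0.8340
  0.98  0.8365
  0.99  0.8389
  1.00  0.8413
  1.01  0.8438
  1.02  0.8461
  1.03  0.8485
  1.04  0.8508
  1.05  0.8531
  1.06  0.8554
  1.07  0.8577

0.8413

σ√T = 0.24 × 1.2247 = 0.2939
ln(S/K) + (r + σ²/2)T = ln(22/16) + (0.013 + 0.24²/2)·1.5 = 0.3185 + 0.0627 = 0.3812
d₁ = 0.3812 / 0.2939 = 1.2967 which rounds to 1.30
d₂ = d₁ − σ√T = 1.2967 − 0.2939 = 1.0028 which rounds to 1.00
Pr(exercise) under Q = N(d₂) = 0.8413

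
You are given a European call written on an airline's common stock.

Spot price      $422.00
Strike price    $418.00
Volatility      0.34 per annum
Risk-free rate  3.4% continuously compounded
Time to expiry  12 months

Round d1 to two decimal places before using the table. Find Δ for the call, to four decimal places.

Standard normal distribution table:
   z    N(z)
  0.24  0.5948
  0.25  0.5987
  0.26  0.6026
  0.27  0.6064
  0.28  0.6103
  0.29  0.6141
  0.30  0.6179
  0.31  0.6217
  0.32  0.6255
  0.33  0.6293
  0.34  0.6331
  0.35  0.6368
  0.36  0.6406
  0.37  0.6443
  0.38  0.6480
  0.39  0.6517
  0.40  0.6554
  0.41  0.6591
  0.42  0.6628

0.6179

σ√T = 0.34 × 1.0000 = 0.3400
ln(S/K) + (r + σ²/2)T = ln(422/418) + (0.034 + 0.34²/2)·1 = 0.0095 + 0.0918 = 0.1013
d₁ = 0.1013 / 0.3400 = 0.2980 ≈ 0.30
N(d₁) = N(0.30) = 0.6179
Δ_call = N(d₁) = 0.6179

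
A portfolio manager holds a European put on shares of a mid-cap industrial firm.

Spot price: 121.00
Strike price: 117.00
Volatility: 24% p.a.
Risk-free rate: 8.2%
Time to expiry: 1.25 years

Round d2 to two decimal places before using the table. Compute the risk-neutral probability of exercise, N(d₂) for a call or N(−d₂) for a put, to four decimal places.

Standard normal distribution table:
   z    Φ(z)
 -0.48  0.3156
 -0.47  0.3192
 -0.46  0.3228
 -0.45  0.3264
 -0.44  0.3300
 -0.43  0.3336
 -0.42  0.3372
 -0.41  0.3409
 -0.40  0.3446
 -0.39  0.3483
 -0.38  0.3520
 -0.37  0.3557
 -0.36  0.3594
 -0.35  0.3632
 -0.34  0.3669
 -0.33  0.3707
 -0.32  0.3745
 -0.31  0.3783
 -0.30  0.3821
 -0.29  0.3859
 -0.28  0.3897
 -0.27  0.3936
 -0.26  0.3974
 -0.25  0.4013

σ√T = 0.24 × 1.1180 = 0.2683
ln(S/K) + (r + σ²/2)T = ln(121/117) + (0.082 + 0.24²/2)·1.25 = 0.0336 + 0.1385 = 0.1721
d₁ = 0.1721 / 0.2683 = 0.6414 ≈ 0.64
d₂ = d₁ − σ√T = 0.6414 − 0.2683 = 0.3731 ≈ 0.37
Pr(exercise) under Q = N(−d₂) = N(-0.37) = 0.3557

0.3557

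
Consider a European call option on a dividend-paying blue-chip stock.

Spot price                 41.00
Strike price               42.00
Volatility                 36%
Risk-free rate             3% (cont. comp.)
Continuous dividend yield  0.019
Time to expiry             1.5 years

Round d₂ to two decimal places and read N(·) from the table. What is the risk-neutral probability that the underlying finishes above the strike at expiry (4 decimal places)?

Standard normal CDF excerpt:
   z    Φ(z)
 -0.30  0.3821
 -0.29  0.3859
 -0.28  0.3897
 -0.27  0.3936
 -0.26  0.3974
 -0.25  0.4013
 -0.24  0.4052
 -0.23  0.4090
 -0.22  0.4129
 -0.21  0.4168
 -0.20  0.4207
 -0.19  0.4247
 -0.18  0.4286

T = 1.5;  σ√T = 0.4409
d₁ = [ln(41/42) + (0.03 − 0.019 + ½·0.36²)·1.5] / (σ√T) = (-0.0241 + 0.1137) / 0.4409 = 0.2032 which rounds to 0.20
d₂ = 0.2032 − 0.4409 = -0.2377 which rounds to -0.24
Risk-neutral Pr[S_T > K] = N(d₂) = N(-0.24) = 0.4052

0.4052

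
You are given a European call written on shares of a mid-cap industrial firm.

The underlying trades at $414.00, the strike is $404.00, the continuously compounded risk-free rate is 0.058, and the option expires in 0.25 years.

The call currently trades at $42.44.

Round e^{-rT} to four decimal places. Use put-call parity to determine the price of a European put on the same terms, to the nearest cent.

$26.62

exp(−rT) = exp(−0.058·0.25) = 0.9856
Put-call parity: C − P = S − K·e^(−rT) = 414 − 404·0.9856 = 414 − 398.1824 = 15.8176
P = C − (C − P) = 42.44 − (15.8176) = 26.6224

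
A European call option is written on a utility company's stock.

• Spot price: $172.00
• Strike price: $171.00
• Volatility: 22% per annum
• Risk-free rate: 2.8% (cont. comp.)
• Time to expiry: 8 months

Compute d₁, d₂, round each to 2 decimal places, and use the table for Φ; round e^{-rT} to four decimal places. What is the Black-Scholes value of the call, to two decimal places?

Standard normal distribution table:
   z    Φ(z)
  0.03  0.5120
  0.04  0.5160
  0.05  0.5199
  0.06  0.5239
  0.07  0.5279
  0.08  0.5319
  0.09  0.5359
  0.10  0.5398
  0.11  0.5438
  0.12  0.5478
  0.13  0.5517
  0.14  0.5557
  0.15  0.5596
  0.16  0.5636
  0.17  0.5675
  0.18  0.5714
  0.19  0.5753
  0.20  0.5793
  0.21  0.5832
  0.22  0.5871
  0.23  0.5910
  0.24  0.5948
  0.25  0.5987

$14.39

T = 0.6667;  σ√T = 0.1796
d₁ = [ln(172/171) + (0.028 + ½·0.22²)·0.6667] / (σ√T) = (0.0058 + 0.0348) / 0.1796 = 0.2262 which rounds to 0.23
d₂ = 0.2262 − 0.1796 = 0.0466 which rounds to 0.05
e^(−rT) = e^(−0.028·0.6667) = 0.9815
C = 172·N(0.23) − 171·0.9815·N(0.05) = 172·0.5910 − 171·0.9815·0.5199 = 101.6520 − 87.2582 = 14.3938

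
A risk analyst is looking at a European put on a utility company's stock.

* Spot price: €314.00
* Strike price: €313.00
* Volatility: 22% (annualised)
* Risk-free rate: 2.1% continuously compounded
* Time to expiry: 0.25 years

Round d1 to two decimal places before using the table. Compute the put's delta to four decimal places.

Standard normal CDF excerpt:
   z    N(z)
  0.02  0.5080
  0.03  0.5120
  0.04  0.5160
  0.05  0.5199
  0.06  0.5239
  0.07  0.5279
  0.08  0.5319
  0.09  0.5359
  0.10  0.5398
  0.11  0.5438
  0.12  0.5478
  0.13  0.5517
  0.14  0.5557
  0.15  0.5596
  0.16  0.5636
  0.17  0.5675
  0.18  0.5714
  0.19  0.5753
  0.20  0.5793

T = 0.25;  σ√T = 0.1100
d₁ = [ln(314/313) + (0.021 + 0.22²/2)·0.25] / 0.1100 = [0.0032 + 0.0113] / 0.1100 = 0.1317 → 0.13
N(d₁) = N(0.13) = 0.5517
Δ_put = N(d₁) − 1 = 0.5517 − 1 = -0.4483

-0.4483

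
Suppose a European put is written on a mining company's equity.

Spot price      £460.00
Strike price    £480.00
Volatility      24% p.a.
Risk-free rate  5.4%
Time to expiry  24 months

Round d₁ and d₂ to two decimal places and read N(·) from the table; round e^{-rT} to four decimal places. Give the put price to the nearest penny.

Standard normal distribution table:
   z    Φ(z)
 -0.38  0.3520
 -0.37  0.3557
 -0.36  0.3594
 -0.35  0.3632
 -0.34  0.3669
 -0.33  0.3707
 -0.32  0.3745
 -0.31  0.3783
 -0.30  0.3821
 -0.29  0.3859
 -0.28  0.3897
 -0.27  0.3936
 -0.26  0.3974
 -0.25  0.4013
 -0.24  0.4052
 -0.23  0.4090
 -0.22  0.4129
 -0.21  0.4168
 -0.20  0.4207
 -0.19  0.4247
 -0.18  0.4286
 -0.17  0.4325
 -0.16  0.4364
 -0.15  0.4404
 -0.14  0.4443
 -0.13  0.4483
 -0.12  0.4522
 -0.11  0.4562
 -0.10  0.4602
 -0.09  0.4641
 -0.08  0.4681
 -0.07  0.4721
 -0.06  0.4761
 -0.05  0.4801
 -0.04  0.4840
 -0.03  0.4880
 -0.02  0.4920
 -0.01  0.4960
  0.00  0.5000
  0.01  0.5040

T = 2;  σ√T = 0.3394
ln(S/K) + (r + σ²/2)T = ln(460/480) + (0.054 + 0.24²/2)·2 = -0.0426 + 0.1656 = 0.1230
d₁ = 0.1230 / 0.3394 = 0.3625 → 0.36
d₂ = d₁ − σ√T = 0.3625 − 0.3394 = 0.0231 → 0.02
exp(−rT) = exp(−0.054·2) = 0.8976
N(−d₂) = N(-0.02) = 0.4920;  N(−d₁) = N(-0.36) = 0.3594
P = 480·0.8976·0.4920 − 460·0.3594 = 211.9772 − 165.3240 = 46.6532

£46.65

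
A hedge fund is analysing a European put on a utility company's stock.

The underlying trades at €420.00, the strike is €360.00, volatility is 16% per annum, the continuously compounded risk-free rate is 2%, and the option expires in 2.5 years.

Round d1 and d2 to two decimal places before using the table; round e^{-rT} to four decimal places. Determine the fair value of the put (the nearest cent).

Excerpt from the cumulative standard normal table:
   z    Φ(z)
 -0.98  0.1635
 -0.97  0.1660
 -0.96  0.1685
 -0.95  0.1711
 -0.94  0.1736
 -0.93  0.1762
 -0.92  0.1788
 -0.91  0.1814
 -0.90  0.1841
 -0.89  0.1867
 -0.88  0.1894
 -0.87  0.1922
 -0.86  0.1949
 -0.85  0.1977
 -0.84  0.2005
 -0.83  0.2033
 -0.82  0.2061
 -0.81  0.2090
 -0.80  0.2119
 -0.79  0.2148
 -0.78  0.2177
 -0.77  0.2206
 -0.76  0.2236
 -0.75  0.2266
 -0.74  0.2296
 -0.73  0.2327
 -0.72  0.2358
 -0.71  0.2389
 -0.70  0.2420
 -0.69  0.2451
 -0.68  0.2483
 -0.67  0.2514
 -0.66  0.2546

€11.02

σ√T = 0.16 × 1.5811 = 0.2530
d₁ = [ln(420/360) + (0.02 + ½·0.16²)·2.5] / (σ√T) = (0.1542 + 0.0820) / 0.2530 = 0.9335 ⇒ 0.93
d₂ = 0.9335 − 0.2530 = 0.6805 ⇒ 0.68
exp(−rT) = exp(−0.02·2.5) = 0.9512
P = 360·0.9512·N(-0.68) − 420·N(-0.93) = 360·0.9512·0.2483 − 420·0.1762 = 85.0259 − 74.0040 = 11.0219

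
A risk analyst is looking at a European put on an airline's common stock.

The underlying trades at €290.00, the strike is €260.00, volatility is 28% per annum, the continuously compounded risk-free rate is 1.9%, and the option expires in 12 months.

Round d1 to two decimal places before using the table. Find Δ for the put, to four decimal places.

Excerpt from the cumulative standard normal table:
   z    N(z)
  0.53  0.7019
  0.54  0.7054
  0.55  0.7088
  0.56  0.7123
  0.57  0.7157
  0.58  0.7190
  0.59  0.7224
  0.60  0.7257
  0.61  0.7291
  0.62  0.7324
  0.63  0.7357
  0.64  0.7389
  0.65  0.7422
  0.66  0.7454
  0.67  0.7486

σ√T = 0.28 × 1.0000 = 0.2800
d₁ = [ln(290/260) + (0.019 + 0.28²/2)·1] / 0.2800 = [0.1092 + 0.0582] / 0.2800 = 0.5979 → 0.60
N(d₁) = N(0.60) = 0.7257
Δ_put = N(d₁) − 1 = 0.7257 − 1 = -0.2743

-0.2743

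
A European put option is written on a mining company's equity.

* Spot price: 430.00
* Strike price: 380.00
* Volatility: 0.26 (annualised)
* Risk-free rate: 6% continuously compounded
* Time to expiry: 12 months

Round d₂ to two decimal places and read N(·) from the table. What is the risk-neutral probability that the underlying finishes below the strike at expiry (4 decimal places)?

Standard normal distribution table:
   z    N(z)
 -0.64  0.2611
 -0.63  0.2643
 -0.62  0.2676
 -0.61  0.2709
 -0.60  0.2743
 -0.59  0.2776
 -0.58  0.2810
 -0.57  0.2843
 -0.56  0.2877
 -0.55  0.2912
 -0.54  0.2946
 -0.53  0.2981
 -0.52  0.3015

0.2810

T = 1;  σ√T = 0.2600
d₁ = [ln(430/380) + (0.06 + ½·0.26²)·1] / (σ√T) = (0.1236 + 0.0938) / 0.2600 = 0.8362 ≈ 0.84
d₂ = 0.8362 − 0.2600 = 0.5762 ≈ 0.58
Risk-neutral Pr[S_T < K] = N(−d₂) = N(-0.58) = 0.2810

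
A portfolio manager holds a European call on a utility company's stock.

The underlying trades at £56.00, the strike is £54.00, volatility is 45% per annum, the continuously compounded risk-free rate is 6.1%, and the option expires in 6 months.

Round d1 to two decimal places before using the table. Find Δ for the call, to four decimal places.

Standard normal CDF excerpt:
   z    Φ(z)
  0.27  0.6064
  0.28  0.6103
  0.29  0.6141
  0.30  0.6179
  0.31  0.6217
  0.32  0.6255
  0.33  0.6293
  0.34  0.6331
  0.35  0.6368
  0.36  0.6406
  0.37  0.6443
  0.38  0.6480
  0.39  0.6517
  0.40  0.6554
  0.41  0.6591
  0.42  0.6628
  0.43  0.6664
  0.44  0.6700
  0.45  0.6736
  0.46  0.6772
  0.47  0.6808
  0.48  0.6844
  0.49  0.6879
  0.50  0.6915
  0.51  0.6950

0.6443

σ√T = 0.45·√0.5 = 0.3182
d₁ = [ln(56/54) + (0.061 + ½·0.45²)·0.5] / (σ√T) = (0.0364 + 0.0811) / 0.3182 = 0.3692 → 0.37
N(d₁) = N(0.37) = 0.6443
Δ_call = N(d₁) = 0.6443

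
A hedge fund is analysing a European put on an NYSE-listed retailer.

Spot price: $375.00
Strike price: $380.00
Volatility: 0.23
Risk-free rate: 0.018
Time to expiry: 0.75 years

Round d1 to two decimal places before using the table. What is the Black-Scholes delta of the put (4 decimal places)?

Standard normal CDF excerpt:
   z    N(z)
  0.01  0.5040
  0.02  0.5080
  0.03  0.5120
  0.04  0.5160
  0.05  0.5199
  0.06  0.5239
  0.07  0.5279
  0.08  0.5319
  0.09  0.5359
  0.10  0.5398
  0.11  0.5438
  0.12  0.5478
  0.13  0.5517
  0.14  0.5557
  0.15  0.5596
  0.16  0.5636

-0.4602

T = 0.75;  σ√T = 0.1992
d₁ = [ln(375/380) + (0.018 + 0.23²/2)·0.75] / 0.1992 = [-0.0132 + 0.0333] / 0.1992 = 0.1009 → 0.10
N(d₁) = N(0.10) = 0.5398
Δ_put = N(d₁) − 1 = 0.5398 − 1 = -0.4602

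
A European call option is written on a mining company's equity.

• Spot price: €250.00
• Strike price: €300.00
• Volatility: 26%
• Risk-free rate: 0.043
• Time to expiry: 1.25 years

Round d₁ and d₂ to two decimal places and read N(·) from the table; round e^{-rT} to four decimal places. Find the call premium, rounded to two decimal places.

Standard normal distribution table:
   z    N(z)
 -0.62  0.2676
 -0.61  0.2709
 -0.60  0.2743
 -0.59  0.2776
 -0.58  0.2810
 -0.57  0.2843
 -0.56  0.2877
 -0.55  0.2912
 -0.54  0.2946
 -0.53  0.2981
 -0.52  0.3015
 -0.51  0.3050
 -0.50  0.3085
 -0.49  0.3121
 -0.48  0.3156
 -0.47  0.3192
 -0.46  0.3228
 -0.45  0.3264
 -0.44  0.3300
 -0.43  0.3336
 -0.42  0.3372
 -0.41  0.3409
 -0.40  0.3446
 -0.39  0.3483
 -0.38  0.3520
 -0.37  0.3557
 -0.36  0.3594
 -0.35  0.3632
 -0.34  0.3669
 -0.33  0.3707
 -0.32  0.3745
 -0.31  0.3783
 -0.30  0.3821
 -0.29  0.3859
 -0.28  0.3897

€16.60

σ√T = 0.26 × 1.1180 = 0.2907
d₁ = [ln(250/300) + (0.043 + 0.26²/2)·1.25] / 0.2907 = [-0.1823 + 0.0960] / 0.2907 = -0.2970 ≈ -0.30
d₂ = d₁ − σ√T = -0.2970 − 0.2907 = -0.5876 ≈ -0.59
exp(−rT) = exp(−0.043·1.25) = 0.9477
N(d₁) = N(-0.30) = 0.3821;  N(d₂) = N(-0.59) = 0.2776
C = 250·0.3821 − 300·0.9477·0.2776 = 95.5250 − 78.9245 = 16.6005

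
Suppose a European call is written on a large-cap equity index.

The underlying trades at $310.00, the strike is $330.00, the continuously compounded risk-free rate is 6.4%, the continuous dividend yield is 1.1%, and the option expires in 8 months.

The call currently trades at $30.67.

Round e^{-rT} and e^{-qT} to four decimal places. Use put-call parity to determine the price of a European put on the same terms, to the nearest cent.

e^(−qT) = e^(−0.011·0.6667) = 0.9927;  e^(−rT) = e^(−0.064·0.6667) = 0.9582
Put-call parity: C − P = S·e^(−qT) − K·e^(−rT) = 310·0.9927 − 330·0.9582 = 307.7370 − 316.2060 = -8.4690
P = C − (C − P) = 30.67 − (-8.4690) = 39.1390

$39.14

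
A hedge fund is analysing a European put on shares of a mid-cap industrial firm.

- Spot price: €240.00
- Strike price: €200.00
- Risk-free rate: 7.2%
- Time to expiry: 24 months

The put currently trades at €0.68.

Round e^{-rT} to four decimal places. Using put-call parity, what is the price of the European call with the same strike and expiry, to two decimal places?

e^(−rT) = e^(−0.072·2) = 0.8659
Put-call parity: C − P = S − K·e^(−rT) = 240 − 200·0.8659 = 240 − 173.1800 = 66.8200
C = P + (C − P) = 0.68 + (66.8200) = 67.5000

€67.50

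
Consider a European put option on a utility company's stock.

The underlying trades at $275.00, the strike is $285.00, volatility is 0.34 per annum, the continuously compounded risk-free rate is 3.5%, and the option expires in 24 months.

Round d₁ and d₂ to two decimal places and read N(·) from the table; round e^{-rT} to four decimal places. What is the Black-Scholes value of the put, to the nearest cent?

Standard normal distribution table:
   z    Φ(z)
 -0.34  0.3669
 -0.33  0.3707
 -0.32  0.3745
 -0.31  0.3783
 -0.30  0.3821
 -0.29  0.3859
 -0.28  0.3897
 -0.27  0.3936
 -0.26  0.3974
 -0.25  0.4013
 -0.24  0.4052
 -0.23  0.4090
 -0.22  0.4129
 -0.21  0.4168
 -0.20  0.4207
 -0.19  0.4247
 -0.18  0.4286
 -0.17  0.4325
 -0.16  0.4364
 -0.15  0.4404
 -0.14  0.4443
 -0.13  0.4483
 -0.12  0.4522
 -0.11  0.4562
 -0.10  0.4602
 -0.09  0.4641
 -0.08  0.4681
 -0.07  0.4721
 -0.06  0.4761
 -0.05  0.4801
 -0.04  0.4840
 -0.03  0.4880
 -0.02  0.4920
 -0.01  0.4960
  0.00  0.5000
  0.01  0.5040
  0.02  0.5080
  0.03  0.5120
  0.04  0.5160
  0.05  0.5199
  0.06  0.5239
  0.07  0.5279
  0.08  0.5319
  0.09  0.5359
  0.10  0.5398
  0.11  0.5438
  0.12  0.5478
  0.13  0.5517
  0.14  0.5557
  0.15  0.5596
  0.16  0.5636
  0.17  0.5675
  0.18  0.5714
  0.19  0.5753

T = 2;  σ√T = 0.4808
ln(S/K) + (r + σ²/2)T = ln(275/285) + (0.035 + 0.34²/2)·2 = -0.0357 + 0.1856 = 0.1499
d₁ = 0.1499 / 0.4808 = 0.3117 ⇒ 0.31
d₂ = d₁ − σ√T = 0.3117 − 0.4808 = -0.1691 ⇒ -0.17
e^(−rT) = e^(−0.035·2) = 0.9324
P = 285·0.9324·N(0.17) − 275·N(-0.31) = 285·0.9324·0.5675 − 275·0.3783 = 150.8040 − 104.0325 = 46.7715

$46.77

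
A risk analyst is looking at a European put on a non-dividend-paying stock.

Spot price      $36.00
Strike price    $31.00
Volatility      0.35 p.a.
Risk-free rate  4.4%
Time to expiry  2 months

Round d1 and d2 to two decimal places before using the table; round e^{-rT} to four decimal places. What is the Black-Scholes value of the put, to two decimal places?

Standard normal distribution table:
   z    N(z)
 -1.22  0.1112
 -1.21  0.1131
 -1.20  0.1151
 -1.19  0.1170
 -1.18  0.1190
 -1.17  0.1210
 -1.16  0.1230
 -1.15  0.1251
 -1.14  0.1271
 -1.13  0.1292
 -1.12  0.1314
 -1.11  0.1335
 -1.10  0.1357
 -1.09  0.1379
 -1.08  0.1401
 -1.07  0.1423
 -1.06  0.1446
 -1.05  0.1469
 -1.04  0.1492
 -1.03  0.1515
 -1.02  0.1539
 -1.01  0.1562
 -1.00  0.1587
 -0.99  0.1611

$0.31

σ√T = 0.35·√0.1667 = 0.1429
ln(S/K) + (r + σ²/2)T = ln(36/31) + (0.044 + 0.35²/2)·0.1667 = 0.1495 + 0.0175 = 0.1671
d₁ = 0.1671 / 0.1429 = 1.1693 ⇒ 1.17
d₂ = d₁ − σ√T = 1.1693 − 0.1429 = 1.0264 ⇒ 1.03
e^(−rT) = e^(−0.044·0.1667) = 0.9927
P = 31·0.9927·N(-1.03) − 36·N(-1.17) = 31·0.9927·0.1515 − 36·0.1210 = 4.6622 − 4.3560 = 0.3062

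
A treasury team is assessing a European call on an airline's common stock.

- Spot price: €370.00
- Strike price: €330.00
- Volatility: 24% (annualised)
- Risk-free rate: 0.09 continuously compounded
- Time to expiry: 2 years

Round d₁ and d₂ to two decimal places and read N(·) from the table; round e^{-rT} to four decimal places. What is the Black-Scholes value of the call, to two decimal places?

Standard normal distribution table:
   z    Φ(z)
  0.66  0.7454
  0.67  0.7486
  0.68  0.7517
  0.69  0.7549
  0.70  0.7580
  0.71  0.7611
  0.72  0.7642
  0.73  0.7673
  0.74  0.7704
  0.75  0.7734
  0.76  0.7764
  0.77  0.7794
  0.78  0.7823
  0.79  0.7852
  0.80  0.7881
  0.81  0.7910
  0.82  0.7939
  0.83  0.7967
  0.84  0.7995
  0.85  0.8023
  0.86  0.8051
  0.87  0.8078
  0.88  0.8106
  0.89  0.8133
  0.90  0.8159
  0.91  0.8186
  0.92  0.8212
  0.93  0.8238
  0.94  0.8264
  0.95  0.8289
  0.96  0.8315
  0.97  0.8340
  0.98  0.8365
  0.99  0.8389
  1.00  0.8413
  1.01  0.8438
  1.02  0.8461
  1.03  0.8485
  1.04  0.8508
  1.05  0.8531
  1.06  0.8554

€105.85

σ√T = 0.24·√2 = 0.3394
d₁ = [ln(370/330) + (0.09 + ½·0.24²)·2] / (σ√T) = (0.1144 + 0.2376) / 0.3394 = 1.0371 which rounds to 1.04
d₂ = 1.0371 − 0.3394 = 0.6977 which rounds to 0.70
e^(−rT) = e^(−0.09·2) = 0.8353
N(d₁) = N(1.04) = 0.8508;  N(d₂) = N(0.70) = 0.7580
C = 370·0.8508 − 330·0.8353·0.7580 = 314.7960 − 208.9419 = 105.8541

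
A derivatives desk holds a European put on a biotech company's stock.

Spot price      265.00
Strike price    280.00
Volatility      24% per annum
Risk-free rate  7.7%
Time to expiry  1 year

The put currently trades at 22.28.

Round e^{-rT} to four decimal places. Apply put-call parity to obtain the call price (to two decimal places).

e^(−rT) = e^(−0.077·1) = 0.9259
Put-call parity: C − P = S − K·e^(−rT) = 265 − 280·0.9259 = 265 − 259.2520 = 5.7480
C = P + (C − P) = 22.28 + (5.7480) = 28.0280

28.03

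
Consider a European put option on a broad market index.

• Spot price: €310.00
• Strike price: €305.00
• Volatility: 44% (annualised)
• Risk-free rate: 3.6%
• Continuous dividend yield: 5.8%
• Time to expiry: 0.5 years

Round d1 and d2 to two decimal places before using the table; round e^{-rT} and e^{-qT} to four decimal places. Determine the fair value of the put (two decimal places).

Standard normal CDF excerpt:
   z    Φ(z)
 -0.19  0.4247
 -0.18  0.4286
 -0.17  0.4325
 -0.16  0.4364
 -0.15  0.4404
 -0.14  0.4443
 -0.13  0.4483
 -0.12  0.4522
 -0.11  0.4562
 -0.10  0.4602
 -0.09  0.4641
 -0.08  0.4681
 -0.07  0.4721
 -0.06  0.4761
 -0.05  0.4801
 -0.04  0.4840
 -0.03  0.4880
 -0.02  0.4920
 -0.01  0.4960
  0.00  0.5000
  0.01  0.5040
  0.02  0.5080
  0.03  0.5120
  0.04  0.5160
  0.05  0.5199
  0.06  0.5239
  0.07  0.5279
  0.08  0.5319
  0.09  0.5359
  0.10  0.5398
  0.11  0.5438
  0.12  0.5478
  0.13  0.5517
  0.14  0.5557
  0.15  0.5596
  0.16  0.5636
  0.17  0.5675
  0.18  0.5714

T = 0.5;  σ√T = 0.3111
d₁ = [ln(310/305) + (0.036 − 0.058 + 0.44²/2)·0.5] / 0.3111 = [0.0163 + 0.0374] / 0.3111 = 0.1725 ≈ 0.17
d₂ = d₁ − σ√T = 0.1725 − 0.3111 = -0.1387 ≈ -0.14
e^(−qT) = e^(−0.058·0.5) = 0.9714;  e^(−rT) = e^(−0.036·0.5) = 0.9822
P = 305·0.9822·N(0.14) − 310·0.9714·N(-0.17) = 305·0.9822·0.5557 − 310·0.9714·0.4325 = 166.4716 − 130.2405 = 36.2311

€36.23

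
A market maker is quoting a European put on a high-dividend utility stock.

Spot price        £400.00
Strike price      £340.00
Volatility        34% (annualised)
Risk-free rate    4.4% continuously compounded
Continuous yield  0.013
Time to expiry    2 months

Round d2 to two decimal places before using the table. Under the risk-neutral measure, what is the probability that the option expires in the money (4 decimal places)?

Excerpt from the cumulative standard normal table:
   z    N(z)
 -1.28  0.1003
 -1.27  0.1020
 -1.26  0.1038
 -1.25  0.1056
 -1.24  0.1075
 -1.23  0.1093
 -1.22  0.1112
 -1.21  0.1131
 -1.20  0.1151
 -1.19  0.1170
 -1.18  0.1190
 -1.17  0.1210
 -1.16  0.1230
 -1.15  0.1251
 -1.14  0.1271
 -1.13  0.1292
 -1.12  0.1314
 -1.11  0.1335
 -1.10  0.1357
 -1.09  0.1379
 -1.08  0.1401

σ√T = 0.34·√0.1667 = 0.1388
d₁ = [ln(400/340) + (0.044 − 0.013 + ½·0.34²)·0.1667] / (σ√T) = (0.1625 + 0.0148) / 0.1388 = 1.2775 ⇒ 1.28
d₂ = 1.2775 − 0.1388 = 1.1387 ⇒ 1.14
Pr(exercise) under Q = N(−d₂) = N(-1.14) = 0.1271

0.1271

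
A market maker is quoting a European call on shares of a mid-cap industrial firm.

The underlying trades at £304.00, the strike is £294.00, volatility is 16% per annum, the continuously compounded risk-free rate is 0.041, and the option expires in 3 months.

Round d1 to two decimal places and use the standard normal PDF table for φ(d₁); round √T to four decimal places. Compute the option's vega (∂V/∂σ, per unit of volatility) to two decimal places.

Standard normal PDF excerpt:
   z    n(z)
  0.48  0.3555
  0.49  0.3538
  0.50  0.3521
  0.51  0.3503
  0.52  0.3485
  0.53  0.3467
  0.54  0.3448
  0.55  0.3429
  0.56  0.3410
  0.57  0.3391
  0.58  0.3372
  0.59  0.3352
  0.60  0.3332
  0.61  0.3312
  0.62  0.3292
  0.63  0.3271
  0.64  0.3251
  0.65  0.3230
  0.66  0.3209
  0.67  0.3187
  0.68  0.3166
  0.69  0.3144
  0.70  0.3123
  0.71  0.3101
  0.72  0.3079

50.95

σ√T = 0.16·√0.25 = 0.0800
d₁ = [ln(304/294) + (0.041 + 0.16²/2)·0.25] / 0.0800 = [0.0334 + 0.0135] / 0.0800 = 0.5862 ⇒ 0.59
√T = √0.25 = 0.5000
φ(d₁) = φ(0.59) = 0.3352
vega = S·φ(d₁)·√T = 304·0.3352·0.5000 = 50.9504
(Vega is the same for a European call and put with the same parameters.)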